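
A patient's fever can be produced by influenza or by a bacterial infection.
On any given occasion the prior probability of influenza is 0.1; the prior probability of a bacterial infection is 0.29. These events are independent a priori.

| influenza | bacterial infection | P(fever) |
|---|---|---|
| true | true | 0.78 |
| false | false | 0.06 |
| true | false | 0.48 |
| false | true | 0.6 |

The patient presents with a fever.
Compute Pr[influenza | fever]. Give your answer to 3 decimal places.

P(fever) = 0.06×0.9×0.71 + 0.6×0.9×0.29 + 0.48×0.1×0.71 + 0.78×0.1×0.29 = 0.038340 + 0.156600 + 0.034080 + 0.022620 = 0.251640
Restricting to configurations with influenza present: 0.034080 + 0.022620 = 0.056700.
Hence the posterior is 0.056700/0.251640 ≈ 0.225.

Pr[influenza | fever] ≈ 0.225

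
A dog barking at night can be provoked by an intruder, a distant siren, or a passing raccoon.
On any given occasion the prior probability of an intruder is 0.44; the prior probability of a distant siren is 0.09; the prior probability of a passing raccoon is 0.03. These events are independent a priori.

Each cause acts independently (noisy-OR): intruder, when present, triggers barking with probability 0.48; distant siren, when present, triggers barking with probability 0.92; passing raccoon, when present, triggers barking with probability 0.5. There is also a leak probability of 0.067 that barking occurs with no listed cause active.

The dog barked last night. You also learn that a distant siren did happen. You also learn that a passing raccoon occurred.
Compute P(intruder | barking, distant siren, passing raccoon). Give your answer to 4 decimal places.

P(intruder | barking, distant siren, passing raccoon) ≈ 0.4445

Under noisy-OR, P(barking | causes) = 1 − (1−0.067)·∏(1−qᵢ) over the active causes.
Numerator (weight on configurations with intruder): 0.980594×0.44 = 0.431461
The normalizing constant is 0.96268×0.56 + 0.980594×0.44 = 0.970562
P(intruder | barking, distant siren, passing raccoon) = 0.431461/0.970562 ≈ 0.4445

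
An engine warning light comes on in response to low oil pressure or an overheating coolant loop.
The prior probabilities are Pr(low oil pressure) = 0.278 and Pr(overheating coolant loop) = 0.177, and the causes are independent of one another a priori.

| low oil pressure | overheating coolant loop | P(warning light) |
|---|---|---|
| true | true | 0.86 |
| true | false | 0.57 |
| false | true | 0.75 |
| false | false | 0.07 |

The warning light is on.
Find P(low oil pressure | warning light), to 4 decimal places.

Enumerate the 4 (low oil pressure, overheating coolant loop) configurations and weight by the priors:
  P(warning light) = 0.07·0.722·0.823 + 0.75·0.722·0.177 + 0.57·0.278·0.823 + 0.86·0.278·0.177
        = 0.041594 + 0.095845 + 0.130413 + 0.042317 = 0.310169
Configurations with low oil pressure contribute 0.172730, so
  P(low oil pressure | warning light) = 0.172730 / 0.310169 ≈ 0.5569

P(low oil pressure | warning light) ≈ 0.5569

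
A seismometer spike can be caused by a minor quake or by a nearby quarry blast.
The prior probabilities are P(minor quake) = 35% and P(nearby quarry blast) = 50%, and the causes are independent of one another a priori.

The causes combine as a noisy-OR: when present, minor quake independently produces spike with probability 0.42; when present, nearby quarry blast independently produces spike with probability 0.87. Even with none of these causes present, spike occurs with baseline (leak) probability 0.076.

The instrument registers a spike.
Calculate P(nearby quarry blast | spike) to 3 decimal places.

P(nearby quarry blast | spike) ≈ 0.809

Under noisy-OR, P(spike | causes) = 1 − (1−0.076)·∏(1−qᵢ) over the active causes.
P(spike) = 0.076×0.65×0.5 + 0.87988×0.65×0.5 + 0.46408×0.35×0.5 + 0.93033×0.35×0.5 = 0.024700 + 0.285961 + 0.081214 + 0.162808 = 0.554683
The nearby quarry blast-present share is 0.285961 + 0.162808 = 0.448769.
P(nearby quarry blast | spike) = 0.448769 / 0.554683 ≈ 0.809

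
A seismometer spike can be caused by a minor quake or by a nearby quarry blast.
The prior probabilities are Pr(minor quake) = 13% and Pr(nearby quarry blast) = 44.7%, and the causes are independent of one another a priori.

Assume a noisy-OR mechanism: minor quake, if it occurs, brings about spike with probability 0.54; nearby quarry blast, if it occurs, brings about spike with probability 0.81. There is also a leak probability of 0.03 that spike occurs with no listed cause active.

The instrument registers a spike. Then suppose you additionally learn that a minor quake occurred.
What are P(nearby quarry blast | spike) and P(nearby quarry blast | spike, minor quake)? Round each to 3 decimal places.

Under noisy-OR, P(spike | causes) = 1 − (1−0.03)·∏(1−qᵢ) over the active causes.
P(spike) = 0.03·0.87·0.553 + 0.8157·0.87·0.447 + 0.5538·0.13·0.553 + 0.915222·0.13·0.447 = 0.014433 + 0.317218 + 0.039813 + 0.053184 = 0.424648
Restricting to configurations with nearby quarry blast present: 0.317218 + 0.053184 = 0.370402.
Hence the posterior is 0.370402/0.424648 ≈ 0.872.

Now condition on the additional information:
Numerator (weight on configurations with nearby quarry blast): 0.915222·0.447 = 0.409104
Normalizer over all consistent configurations: 0.5538·0.553 + 0.915222·0.447 = 0.715355
Posterior = 0.409104 / 0.715355 ≈ 0.572
Conditioning on minor quake lowers the posterior on nearby quarry blast: the classic explaining-away effect in a common-effect structure.

P(nearby quarry blast | spike) ≈ 0.872; P(nearby quarry blast | spike, minor quake) ≈ 0.572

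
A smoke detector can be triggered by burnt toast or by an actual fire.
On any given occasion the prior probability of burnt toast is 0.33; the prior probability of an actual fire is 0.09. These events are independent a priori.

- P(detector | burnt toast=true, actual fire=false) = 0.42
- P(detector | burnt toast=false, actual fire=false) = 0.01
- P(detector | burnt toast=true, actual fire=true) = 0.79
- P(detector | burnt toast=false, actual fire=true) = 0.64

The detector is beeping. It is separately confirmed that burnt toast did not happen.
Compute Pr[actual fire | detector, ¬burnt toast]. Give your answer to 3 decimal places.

Enumerate both values of actual fire and weight by the priors:
  P(detector | ¬burnt toast) = 0.01*0.91 + 0.64*0.09
        = 0.009100 + 0.057600 = 0.066700
Keeping only the actual fire-present terms gives 0.057600, so
  P(actual fire | detector, ¬burnt toast) = 0.057600 / 0.066700 ≈ 0.864

Pr[actual fire | detector, ¬burnt toast] ≈ 0.864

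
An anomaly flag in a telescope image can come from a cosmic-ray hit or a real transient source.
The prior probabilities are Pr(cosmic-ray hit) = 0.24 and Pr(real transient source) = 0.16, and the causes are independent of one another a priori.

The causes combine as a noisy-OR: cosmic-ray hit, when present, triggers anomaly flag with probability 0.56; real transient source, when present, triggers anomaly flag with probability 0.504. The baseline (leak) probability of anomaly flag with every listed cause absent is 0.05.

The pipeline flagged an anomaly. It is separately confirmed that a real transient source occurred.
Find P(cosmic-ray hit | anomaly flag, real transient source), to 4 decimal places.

P(cosmic-ray hit | anomaly flag, real transient source) ≈ 0.3213

Under noisy-OR, P(anomaly flag | causes) = 1 − (1−0.05)·∏(1−qᵢ) over the active causes.
P(anomaly flag | real transient source) = 0.5288·0.76 + 0.792672·0.24 = 0.401888 + 0.190241 = 0.592129
The cosmic-ray hit-present share is 0.792672·0.24 = 0.190241.
P(cosmic-ray hit | anomaly flag, real transient source) = 0.190241 / 0.592129 ≈ 0.3213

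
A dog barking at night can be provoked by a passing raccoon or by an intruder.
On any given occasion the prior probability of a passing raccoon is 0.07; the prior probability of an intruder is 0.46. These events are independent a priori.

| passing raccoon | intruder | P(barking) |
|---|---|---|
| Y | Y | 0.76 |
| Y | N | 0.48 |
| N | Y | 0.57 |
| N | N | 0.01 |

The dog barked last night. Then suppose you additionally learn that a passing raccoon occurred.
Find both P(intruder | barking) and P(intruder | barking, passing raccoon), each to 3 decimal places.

P(intruder | barking) ≈ 0.921; P(intruder | barking, passing raccoon) ≈ 0.574

Sum P(barking|·) weighted by the priors over the 4 (passing raccoon, intruder) configurations:
  P(barking) = 0.01*0.93*0.54 + 0.57*0.93*0.46 + 0.48*0.07*0.54 + 0.76*0.07*0.46
        = 0.005022 + 0.243846 + 0.018144 + 0.024472 = 0.291484
The terms with intruder present sum to 0.268318, so
  P(intruder | barking) = 0.268318 / 0.291484 ≈ 0.921

Now also conditioning on passing raccoon=true:
Sum P(barking|·) weighted by the priors over both values of intruder:
  P(barking | passing raccoon) = 0.48×0.54 + 0.76×0.46
        = 0.259200 + 0.349600 = 0.608800
Configurations with intruder contribute 0.349600, so
  P(intruder | barking, passing raccoon) = 0.349600 / 0.608800 ≈ 0.574
The drop from 0.921 to 0.574 is the explaining-away (discounting) effect.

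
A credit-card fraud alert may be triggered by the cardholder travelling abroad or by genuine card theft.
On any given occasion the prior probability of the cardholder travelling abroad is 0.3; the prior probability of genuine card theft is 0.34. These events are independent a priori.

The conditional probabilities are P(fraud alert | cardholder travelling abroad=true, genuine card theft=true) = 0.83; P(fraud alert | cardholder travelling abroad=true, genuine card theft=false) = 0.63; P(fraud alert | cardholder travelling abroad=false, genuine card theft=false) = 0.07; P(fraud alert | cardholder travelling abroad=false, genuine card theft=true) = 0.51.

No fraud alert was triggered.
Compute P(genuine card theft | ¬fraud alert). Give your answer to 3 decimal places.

Numerator (weight on configurations with genuine card theft): 0.116620 + 0.017340 = 0.133960
Denominator P(¬fraud alert): 0.93*0.7*0.66 + 0.49*0.7*0.34 + 0.37*0.3*0.66 + 0.17*0.3*0.34 = 0.636880
Posterior = 0.133960 / 0.636880 ≈ 0.210

P(genuine card theft | ¬fraud alert) ≈ 0.210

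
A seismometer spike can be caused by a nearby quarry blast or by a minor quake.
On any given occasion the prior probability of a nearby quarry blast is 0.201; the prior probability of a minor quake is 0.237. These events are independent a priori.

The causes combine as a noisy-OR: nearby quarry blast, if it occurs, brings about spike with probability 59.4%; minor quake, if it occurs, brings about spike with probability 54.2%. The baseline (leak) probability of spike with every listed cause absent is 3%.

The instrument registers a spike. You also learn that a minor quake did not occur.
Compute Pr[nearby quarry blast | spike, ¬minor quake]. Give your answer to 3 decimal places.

Pr[nearby quarry blast | spike, ¬minor quake] ≈ 0.836

Under noisy-OR, P(spike | causes) = 1 − (1−0.03)·∏(1−qᵢ) over the active causes.
For the numerator, keep only nearby quarry blast=true terms: 0.60618·0.201 = 0.121842
Normalizer over all consistent configurations: 0.03·0.799 + 0.60618·0.201 = 0.145812
Posterior = 0.121842 / 0.145812 ≈ 0.836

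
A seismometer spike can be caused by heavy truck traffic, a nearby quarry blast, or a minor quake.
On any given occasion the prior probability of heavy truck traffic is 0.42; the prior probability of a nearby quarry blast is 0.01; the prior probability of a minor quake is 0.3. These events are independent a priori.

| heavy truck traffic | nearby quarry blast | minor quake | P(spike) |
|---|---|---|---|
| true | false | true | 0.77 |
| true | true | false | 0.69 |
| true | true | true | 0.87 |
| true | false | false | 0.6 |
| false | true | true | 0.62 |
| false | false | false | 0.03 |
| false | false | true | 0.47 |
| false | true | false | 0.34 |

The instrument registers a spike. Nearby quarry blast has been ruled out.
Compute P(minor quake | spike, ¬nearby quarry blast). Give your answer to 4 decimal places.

Numerator (weight on configurations with minor quake): 0.081780 + 0.097020 = 0.178800
The normalizing constant is 0.03·0.58·0.7 + 0.47·0.58·0.3 + 0.6·0.42·0.7 + 0.77·0.42·0.3 = 0.367380
Posterior = 0.178800 / 0.367380 ≈ 0.4867

P(minor quake | spike, ¬nearby quarry blast) ≈ 0.4867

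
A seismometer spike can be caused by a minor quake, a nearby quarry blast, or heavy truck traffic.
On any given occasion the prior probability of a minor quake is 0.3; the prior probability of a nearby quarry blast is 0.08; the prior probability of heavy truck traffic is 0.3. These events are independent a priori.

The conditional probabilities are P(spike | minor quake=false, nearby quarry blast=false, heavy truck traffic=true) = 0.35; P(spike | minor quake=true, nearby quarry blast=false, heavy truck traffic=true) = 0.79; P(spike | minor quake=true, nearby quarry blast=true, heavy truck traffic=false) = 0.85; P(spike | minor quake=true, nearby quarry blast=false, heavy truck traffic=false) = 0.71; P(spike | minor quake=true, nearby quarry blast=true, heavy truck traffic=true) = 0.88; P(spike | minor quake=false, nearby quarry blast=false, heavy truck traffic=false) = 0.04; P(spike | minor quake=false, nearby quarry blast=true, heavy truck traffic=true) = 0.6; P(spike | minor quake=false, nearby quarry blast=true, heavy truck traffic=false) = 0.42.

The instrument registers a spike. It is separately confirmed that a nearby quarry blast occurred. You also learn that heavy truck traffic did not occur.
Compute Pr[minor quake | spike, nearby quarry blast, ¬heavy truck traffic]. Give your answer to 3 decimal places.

Numerator (weight on configurations with minor quake): 0.85·0.3 = 0.255000
Denominator P(spike | nearby quarry blast, ¬heavy truck traffic): 0.42·0.7 + 0.85·0.3 = 0.549000
P(minor quake | spike, nearby quarry blast, ¬heavy truck traffic) = 0.255000/0.549000 ≈ 0.464

Pr[minor quake | spike, nearby quarry blast, ¬heavy truck traffic] ≈ 0.464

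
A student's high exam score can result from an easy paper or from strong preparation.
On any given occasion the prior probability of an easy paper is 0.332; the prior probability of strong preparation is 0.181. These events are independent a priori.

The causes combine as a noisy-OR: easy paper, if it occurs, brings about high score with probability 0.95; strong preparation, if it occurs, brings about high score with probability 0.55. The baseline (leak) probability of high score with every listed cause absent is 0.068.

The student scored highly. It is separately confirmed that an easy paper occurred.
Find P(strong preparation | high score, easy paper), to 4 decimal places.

P(strong preparation | high score, easy paper) ≈ 0.1850

Under noisy-OR, P(high score | causes) = 1 − (1−0.068)·∏(1−qᵢ) over the active causes.
Numerator (weight on configurations with strong preparation): 0.97903·0.181 = 0.177204
The normalizing constant is 0.9534·0.819 + 0.97903·0.181 = 0.958039
P(strong preparation | high score, easy paper) = 0.177204/0.958039 ≈ 0.1850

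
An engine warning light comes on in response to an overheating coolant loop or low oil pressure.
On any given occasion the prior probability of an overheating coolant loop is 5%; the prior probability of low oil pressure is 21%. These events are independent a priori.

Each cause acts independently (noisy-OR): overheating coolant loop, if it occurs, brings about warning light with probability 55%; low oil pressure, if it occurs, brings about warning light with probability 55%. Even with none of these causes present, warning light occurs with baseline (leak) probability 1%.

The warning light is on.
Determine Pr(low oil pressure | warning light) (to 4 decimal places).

Under noisy-OR, P(warning light | causes) = 1 − (1−0.01)·∏(1−qᵢ) over the active causes.
P(warning light) = 0.01×0.95×0.79 + 0.5545×0.95×0.21 + 0.5545×0.05×0.79 + 0.799525×0.05×0.21 = 0.007505 + 0.110623 + 0.021903 + 0.008395 = 0.148426
Restricting to configurations with low oil pressure present: 0.110623 + 0.008395 = 0.119018.
So P(low oil pressure | warning light) = 0.119018/0.148426 ≈ 0.8019.

Pr(low oil pressure | warning light) ≈ 0.8019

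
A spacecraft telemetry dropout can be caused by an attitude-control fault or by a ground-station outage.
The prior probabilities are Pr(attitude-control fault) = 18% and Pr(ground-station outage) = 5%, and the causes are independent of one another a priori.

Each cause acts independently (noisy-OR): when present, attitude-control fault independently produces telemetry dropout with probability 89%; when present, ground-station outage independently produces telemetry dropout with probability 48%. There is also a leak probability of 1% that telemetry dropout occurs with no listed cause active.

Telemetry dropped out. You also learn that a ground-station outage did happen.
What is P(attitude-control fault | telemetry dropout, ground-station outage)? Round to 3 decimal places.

P(attitude-control fault | telemetry dropout, ground-station outage) ≈ 0.299

Under noisy-OR, P(telemetry dropout | causes) = 1 − (1−0.01)·∏(1−qᵢ) over the active causes.
Weight on attitude-control fault=true, given the evidence: 0.943372*0.18 = 0.169807
The normalizing constant is 0.4852*0.82 + 0.943372*0.18 = 0.567671
Posterior = 0.169807 / 0.567671 ≈ 0.299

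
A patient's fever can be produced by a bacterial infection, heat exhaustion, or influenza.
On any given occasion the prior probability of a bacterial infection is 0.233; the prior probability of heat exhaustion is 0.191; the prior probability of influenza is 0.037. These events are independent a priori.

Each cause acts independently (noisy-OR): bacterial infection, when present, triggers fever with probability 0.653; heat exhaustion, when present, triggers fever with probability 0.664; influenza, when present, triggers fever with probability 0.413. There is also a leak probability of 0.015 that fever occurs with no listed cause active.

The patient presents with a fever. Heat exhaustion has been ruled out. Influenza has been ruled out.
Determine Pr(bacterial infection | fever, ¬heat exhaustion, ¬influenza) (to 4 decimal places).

Under noisy-OR, P(fever | causes) = 1 − (1−0.015)·∏(1−qᵢ) over the active causes.
P(fever | ¬heat exhaustion, ¬influenza) = 0.015·0.767 + 0.658205·0.233 = 0.011505 + 0.153362 = 0.164867
Restricting to configurations with bacterial infection present: 0.658205·0.233 = 0.153362.
Hence the posterior is 0.153362/0.164867 ≈ 0.9302.

Pr(bacterial infection | fever, ¬heat exhaustion, ¬influenza) ≈ 0.9302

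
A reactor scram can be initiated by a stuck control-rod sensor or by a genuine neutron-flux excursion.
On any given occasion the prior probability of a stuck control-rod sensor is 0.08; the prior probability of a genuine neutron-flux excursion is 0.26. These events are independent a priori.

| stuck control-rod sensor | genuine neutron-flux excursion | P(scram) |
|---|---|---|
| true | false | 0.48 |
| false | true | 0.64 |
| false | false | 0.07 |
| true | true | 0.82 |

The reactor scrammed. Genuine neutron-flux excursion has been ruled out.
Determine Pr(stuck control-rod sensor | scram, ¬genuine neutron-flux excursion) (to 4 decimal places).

Pr(stuck control-rod sensor | scram, ¬genuine neutron-flux excursion) ≈ 0.3735

Enumerate both values of stuck control-rod sensor and weight by the priors:
  P(scram | ¬genuine neutron-flux excursion) = 0.07×0.92 + 0.48×0.08
        = 0.064400 + 0.038400 = 0.102800
The terms with stuck control-rod sensor present sum to 0.038400, so
  P(stuck control-rod sensor | scram, ¬genuine neutron-flux excursion) = 0.038400 / 0.102800 ≈ 0.3735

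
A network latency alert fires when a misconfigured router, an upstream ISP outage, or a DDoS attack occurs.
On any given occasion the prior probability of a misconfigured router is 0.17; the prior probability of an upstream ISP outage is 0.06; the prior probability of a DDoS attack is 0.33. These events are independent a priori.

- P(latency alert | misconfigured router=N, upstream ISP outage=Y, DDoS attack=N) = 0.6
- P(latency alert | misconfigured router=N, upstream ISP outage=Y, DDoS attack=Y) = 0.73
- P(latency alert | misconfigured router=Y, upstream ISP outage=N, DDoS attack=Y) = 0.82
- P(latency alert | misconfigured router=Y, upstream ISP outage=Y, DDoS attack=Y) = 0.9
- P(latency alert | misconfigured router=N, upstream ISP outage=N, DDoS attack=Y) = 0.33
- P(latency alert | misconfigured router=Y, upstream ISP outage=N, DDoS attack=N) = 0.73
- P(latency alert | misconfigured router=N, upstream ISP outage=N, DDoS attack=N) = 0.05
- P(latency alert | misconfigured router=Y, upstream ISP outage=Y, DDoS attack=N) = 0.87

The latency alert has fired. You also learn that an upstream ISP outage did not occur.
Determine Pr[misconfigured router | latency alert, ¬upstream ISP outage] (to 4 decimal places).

Pr[misconfigured router | latency alert, ¬upstream ISP outage] ≈ 0.5221

P(latency alert | ¬upstream ISP outage) = 0.05*0.83*0.67 + 0.33*0.83*0.33 + 0.73*0.17*0.67 + 0.82*0.17*0.33 = 0.027805 + 0.090387 + 0.083147 + 0.046002 = 0.247341
Of this, 0.129149 comes from 0.083147 + 0.046002 (the misconfigured router=true cases).
Hence the posterior is 0.129149/0.247341 ≈ 0.5221.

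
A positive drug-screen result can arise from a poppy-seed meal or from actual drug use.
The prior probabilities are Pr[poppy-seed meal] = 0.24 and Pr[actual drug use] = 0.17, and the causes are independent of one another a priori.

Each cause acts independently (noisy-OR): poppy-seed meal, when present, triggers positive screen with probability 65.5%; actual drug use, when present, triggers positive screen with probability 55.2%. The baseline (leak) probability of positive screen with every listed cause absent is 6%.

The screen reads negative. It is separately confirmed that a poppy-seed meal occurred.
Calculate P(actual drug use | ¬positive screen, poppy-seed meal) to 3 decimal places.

P(actual drug use | ¬positive screen, poppy-seed meal) ≈ 0.084

Under noisy-OR, P(positive screen | causes) = 1 − (1−0.06)·∏(1−qᵢ) over the active causes.
Weight on actual drug use=true, given the evidence: 0.145286·0.17 = 0.024699
The normalizing constant is 0.3243·0.83 + 0.145286·0.17 = 0.293868
P(actual drug use | ¬positive screen, poppy-seed meal) = 0.024699/0.293868 ≈ 0.084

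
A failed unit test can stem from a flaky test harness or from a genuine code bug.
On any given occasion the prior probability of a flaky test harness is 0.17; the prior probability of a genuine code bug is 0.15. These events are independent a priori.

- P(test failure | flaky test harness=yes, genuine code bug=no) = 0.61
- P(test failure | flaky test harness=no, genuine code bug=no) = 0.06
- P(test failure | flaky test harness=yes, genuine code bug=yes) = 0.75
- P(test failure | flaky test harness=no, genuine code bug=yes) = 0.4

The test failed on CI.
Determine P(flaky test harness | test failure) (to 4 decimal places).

Numerator (weight on configurations with flaky test harness): 0.088145 + 0.019125 = 0.107270
Normalizer over all consistent configurations: 0.06·0.83·0.85 + 0.4·0.83·0.15 + 0.61·0.17·0.85 + 0.75·0.17·0.15 = 0.199400
P(flaky test harness | test failure) = 0.107270/0.199400 ≈ 0.5380

P(flaky test harness | test failure) ≈ 0.5380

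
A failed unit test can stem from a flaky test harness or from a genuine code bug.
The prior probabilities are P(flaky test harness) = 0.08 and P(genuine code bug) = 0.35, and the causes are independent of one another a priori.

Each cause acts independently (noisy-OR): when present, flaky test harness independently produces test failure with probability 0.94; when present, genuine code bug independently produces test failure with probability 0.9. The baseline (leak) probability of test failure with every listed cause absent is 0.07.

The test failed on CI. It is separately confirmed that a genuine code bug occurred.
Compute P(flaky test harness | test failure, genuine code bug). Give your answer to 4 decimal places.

Under noisy-OR, P(test failure | causes) = 1 − (1−0.07)·∏(1−qᵢ) over the active causes.
P(test failure | genuine code bug) = 0.907*0.92 + 0.99442*0.08 = 0.834440 + 0.079554 = 0.913994
Restricting to configurations with flaky test harness present: 0.99442*0.08 = 0.079554.
So P(flaky test harness | test failure, genuine code bug) = 0.079554/0.913994 ≈ 0.0870.

P(flaky test harness | test failure, genuine code bug) ≈ 0.0870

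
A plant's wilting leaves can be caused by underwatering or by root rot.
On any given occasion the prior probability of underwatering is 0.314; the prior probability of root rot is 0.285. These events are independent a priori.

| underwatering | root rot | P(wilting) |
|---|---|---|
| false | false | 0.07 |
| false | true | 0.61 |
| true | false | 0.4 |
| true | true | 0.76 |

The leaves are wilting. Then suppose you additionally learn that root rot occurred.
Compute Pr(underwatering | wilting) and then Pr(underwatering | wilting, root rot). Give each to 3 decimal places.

Pr(underwatering | wilting) ≈ 0.507; Pr(underwatering | wilting, root rot) ≈ 0.363

P(wilting) = 0.07*0.686*0.715 + 0.61*0.686*0.285 + 0.4*0.314*0.715 + 0.76*0.314*0.285 = 0.034334 + 0.119261 + 0.089804 + 0.068012 = 0.311411
The underwatering-present share is 0.089804 + 0.068012 = 0.157816.
Hence the posterior is 0.157816/0.311411 ≈ 0.507.

Now condition on the additional information:
Sum P(wilting|·) weighted by the priors over both values of underwatering:
  P(wilting | root rot) = 0.61*0.686 + 0.76*0.314
        = 0.418460 + 0.238640 = 0.657100
The terms with underwatering present sum to 0.238640, so
  P(underwatering | wilting, root rot) = 0.238640 / 0.657100 ≈ 0.363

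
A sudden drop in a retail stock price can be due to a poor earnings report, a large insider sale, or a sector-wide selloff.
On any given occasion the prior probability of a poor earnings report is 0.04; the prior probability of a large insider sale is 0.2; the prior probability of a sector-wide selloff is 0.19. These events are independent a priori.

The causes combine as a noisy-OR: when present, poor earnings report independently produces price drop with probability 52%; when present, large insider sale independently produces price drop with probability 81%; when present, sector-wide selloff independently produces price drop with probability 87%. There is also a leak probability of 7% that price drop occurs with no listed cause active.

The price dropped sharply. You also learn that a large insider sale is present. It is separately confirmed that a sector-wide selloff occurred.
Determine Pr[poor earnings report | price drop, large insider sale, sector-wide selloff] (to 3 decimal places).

Pr[poor earnings report | price drop, large insider sale, sector-wide selloff] ≈ 0.040

Under noisy-OR, P(price drop | causes) = 1 − (1−0.07)·∏(1−qᵢ) over the active causes.
P(price drop | large insider sale, sector-wide selloff) = 0.977029·0.96 + 0.988974·0.04 = 0.937948 + 0.039559 = 0.977507
The poor earnings report-present share is 0.988974·0.04 = 0.039559.
So P(poor earnings report | price drop, large insider sale, sector-wide selloff) = 0.039559/0.977507 ≈ 0.040.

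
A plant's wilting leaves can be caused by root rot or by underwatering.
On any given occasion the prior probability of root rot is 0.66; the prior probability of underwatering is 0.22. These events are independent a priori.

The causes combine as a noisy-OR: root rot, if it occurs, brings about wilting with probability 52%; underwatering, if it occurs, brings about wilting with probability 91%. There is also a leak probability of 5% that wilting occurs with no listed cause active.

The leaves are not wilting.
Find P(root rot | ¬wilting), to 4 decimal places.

Under noisy-OR, P(wilting | causes) = 1 − (1−0.05)·∏(1−qᵢ) over the active causes.
Numerator (weight on configurations with root rot): 0.234749 + 0.005959 = 0.240708
Normalizer over all consistent configurations: 0.95*0.34*0.78 + 0.0855*0.34*0.22 + 0.456*0.66*0.78 + 0.04104*0.66*0.22 = 0.499043
Posterior = 0.240708 / 0.499043 ≈ 0.4823

P(root rot | ¬wilting) ≈ 0.4823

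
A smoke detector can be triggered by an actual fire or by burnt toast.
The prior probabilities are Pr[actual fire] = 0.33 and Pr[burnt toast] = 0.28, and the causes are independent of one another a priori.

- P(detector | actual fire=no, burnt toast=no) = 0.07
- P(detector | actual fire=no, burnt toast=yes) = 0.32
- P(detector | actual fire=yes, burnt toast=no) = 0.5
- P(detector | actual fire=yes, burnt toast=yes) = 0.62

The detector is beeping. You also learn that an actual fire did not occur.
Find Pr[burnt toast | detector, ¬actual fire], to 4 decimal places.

P(detector | ¬actual fire) = 0.07*0.72 + 0.32*0.28 = 0.050400 + 0.089600 = 0.140000
The burnt toast-present share is 0.32*0.28 = 0.089600.
So P(burnt toast | detector, ¬actual fire) = 0.089600/0.140000 ≈ 0.6400.

Pr[burnt toast | detector, ¬actual fire] ≈ 0.6400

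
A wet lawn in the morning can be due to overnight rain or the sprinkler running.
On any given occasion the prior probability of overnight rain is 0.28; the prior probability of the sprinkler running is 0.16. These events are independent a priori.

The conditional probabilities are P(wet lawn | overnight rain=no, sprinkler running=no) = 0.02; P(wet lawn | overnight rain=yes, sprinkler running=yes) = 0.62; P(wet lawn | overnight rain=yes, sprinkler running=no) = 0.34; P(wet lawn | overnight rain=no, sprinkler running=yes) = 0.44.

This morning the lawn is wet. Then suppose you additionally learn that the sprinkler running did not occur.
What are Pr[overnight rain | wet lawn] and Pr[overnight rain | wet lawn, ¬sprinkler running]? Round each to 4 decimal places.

Pr[overnight rain | wet lawn] ≈ 0.6318; Pr[overnight rain | wet lawn, ¬sprinkler running] ≈ 0.8686

P(wet lawn) = 0.02·0.72·0.84 + 0.44·0.72·0.16 + 0.34·0.28·0.84 + 0.62·0.28·0.16 = 0.012096 + 0.050688 + 0.079968 + 0.027776 = 0.170528
Of this, 0.107744 comes from 0.079968 + 0.027776 (the overnight rain=true cases).
Hence the posterior is 0.107744/0.170528 ≈ 0.6318.

Now also conditioning on sprinkler running≠true:
By total probability over both values of overnight rain:
  P(wet lawn | ¬sprinkler running) = 0.02*0.72 + 0.34*0.28
        = 0.014400 + 0.095200 = 0.109600
Configurations with overnight rain contribute 0.095200, so
  P(overnight rain | wet lawn, ¬sprinkler running) = 0.095200 / 0.109600 ≈ 0.8686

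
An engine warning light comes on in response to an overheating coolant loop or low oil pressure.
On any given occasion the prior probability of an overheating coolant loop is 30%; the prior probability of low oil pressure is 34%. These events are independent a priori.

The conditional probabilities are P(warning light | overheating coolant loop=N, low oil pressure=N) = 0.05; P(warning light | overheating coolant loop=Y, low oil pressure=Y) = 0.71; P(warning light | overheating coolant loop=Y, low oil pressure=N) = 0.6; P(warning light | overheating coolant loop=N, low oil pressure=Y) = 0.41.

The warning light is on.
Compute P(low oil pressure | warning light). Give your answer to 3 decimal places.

Weight on low oil pressure=true, given the evidence: 0.097580 + 0.072420 = 0.170000
The normalizing constant is 0.05*0.7*0.66 + 0.41*0.7*0.34 + 0.6*0.3*0.66 + 0.71*0.3*0.34 = 0.311900
Posterior = 0.170000 / 0.311900 ≈ 0.545

P(low oil pressure | warning light) ≈ 0.545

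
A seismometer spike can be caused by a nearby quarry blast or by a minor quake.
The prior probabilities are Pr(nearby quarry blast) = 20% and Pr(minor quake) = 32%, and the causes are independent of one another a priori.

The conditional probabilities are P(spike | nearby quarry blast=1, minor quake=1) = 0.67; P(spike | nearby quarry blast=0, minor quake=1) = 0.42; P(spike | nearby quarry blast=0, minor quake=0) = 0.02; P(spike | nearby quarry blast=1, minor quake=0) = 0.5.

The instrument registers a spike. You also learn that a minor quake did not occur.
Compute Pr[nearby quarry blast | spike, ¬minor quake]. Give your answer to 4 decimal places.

Pr[nearby quarry blast | spike, ¬minor quake] ≈ 0.8621

P(spike | ¬minor quake) = 0.02*0.8 + 0.5*0.2 = 0.016000 + 0.100000 = 0.116000
Restricting to configurations with nearby quarry blast present: 0.5*0.2 = 0.100000.
So P(nearby quarry blast | spike, ¬minor quake) = 0.100000/0.116000 ≈ 0.8621.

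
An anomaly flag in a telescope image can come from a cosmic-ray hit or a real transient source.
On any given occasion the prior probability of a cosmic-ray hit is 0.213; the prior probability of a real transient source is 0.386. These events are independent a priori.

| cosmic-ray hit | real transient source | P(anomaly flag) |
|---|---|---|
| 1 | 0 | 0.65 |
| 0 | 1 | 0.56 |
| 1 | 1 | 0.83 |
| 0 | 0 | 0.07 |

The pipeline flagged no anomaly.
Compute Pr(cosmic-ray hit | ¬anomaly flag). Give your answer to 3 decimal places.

Pr(cosmic-ray hit | ¬anomaly flag) ≈ 0.093

Enumerate the 4 (cosmic-ray hit, real transient source) configurations and weight by the priors:
  P(¬anomaly flag) = 0.93·0.787·0.614 + 0.44·0.787·0.386 + 0.35·0.213·0.614 + 0.17·0.213·0.386
        = 0.449393 + 0.133664 + 0.045774 + 0.013977 = 0.642808
Configurations with cosmic-ray hit contribute 0.059751, so
  P(cosmic-ray hit | ¬anomaly flag) = 0.059751 / 0.642808 ≈ 0.093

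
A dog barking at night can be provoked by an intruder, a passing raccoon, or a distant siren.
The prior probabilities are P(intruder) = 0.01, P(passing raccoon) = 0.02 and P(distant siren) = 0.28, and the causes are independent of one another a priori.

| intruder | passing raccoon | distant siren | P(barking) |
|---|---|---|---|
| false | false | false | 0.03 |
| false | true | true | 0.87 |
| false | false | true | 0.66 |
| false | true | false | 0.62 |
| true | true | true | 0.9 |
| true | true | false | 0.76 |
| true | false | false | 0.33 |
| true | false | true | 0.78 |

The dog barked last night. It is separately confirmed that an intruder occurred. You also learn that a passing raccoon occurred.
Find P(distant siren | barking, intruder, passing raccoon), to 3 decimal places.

P(barking | intruder, passing raccoon) = 0.76*0.72 + 0.9*0.28 = 0.547200 + 0.252000 = 0.799200
The distant siren-present share is 0.9*0.28 = 0.252000.
P(distant siren | barking, intruder, passing raccoon) = 0.252000 / 0.799200 ≈ 0.315

P(distant siren | barking, intruder, passing raccoon) ≈ 0.315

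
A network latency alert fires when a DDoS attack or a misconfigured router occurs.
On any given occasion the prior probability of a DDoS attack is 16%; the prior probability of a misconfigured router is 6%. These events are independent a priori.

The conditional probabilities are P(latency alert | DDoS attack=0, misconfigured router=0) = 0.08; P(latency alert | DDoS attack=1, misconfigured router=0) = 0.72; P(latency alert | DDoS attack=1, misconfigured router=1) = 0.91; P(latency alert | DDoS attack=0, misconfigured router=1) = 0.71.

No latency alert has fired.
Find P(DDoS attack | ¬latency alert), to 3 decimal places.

P(¬latency alert) = 0.92×0.84×0.94 + 0.29×0.84×0.06 + 0.28×0.16×0.94 + 0.09×0.16×0.06 = 0.726432 + 0.014616 + 0.042112 + 0.000864 = 0.784024
Restricting to configurations with DDoS attack present: 0.042112 + 0.000864 = 0.042976.
Hence the posterior is 0.042976/0.784024 ≈ 0.055.

P(DDoS attack | ¬latency alert) ≈ 0.055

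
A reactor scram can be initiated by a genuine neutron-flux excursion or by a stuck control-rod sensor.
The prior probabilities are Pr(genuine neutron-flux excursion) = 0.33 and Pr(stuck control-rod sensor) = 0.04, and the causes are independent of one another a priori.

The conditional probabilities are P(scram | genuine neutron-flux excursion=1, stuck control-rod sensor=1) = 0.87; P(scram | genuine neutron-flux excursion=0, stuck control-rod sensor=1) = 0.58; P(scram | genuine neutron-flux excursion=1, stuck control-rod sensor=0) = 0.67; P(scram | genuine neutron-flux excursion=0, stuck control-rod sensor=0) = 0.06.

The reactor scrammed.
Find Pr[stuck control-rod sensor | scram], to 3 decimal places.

Pr[stuck control-rod sensor | scram] ≈ 0.097

P(scram) = 0.06*0.67*0.96 + 0.58*0.67*0.04 + 0.67*0.33*0.96 + 0.87*0.33*0.04 = 0.038592 + 0.015544 + 0.212256 + 0.011484 = 0.277876
Of this, 0.027028 comes from 0.015544 + 0.011484 (the stuck control-rod sensor=true cases).
So P(stuck control-rod sensor | scram) = 0.027028/0.277876 ≈ 0.097.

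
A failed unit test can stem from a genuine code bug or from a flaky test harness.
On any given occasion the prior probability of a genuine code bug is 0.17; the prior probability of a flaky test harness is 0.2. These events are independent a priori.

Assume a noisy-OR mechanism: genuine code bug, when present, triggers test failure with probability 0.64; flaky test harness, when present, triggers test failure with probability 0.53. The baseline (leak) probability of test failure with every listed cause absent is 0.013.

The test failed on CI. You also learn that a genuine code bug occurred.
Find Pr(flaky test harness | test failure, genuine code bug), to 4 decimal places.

Pr(flaky test harness | test failure, genuine code bug) ≈ 0.2442

Under noisy-OR, P(test failure | causes) = 1 − (1−0.013)·∏(1−qᵢ) over the active causes.
Sum P(test failure|·) weighted by the priors over both values of flaky test harness:
  P(test failure | genuine code bug) = 0.64468·0.8 + 0.833·0.2
        = 0.515744 + 0.166600 = 0.682344
The terms with flaky test harness present sum to 0.166600, so
  P(flaky test harness | test failure, genuine code bug) = 0.166600 / 0.682344 ≈ 0.2442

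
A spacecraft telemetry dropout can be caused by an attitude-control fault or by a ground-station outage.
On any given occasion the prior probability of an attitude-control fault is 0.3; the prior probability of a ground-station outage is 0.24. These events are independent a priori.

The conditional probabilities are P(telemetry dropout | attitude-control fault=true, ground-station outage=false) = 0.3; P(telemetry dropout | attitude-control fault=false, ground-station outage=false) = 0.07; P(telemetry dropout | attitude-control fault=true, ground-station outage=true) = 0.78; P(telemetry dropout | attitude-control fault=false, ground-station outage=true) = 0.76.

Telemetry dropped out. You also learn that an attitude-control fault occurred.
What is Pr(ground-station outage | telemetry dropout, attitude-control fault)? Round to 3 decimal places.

By total probability over both values of ground-station outage:
  P(telemetry dropout | attitude-control fault) = 0.3×0.76 + 0.78×0.24
        = 0.228000 + 0.187200 = 0.415200
The terms with ground-station outage present sum to 0.187200, so
  P(ground-station outage | telemetry dropout, attitude-control fault) = 0.187200 / 0.415200 ≈ 0.451

Pr(ground-station outage | telemetry dropout, attitude-control fault) ≈ 0.451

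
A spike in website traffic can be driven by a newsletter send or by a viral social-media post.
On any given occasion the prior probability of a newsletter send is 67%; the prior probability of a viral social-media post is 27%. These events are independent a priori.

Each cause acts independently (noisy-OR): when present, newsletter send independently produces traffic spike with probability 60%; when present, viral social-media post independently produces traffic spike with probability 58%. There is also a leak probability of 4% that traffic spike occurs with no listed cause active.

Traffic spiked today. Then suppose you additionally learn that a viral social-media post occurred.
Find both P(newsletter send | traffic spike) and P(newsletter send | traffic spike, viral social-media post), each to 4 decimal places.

Under noisy-OR, P(traffic spike | causes) = 1 − (1−0.04)·∏(1−qᵢ) over the active causes.
For the numerator, keep only newsletter send=true terms: 0.301286 + 0.151724 = 0.453010
Normalizer over all consistent configurations: 0.04*0.33*0.73 + 0.5968*0.33*0.27 + 0.616*0.67*0.73 + 0.83872*0.67*0.27 = 0.515821
Posterior = 0.453010 / 0.515821 ≈ 0.8782

Now condition on the additional information:
P(traffic spike | viral social-media post) = 0.5968*0.33 + 0.83872*0.67 = 0.196944 + 0.561942 = 0.758886
The newsletter send-present share is 0.83872*0.67 = 0.561942.
So P(newsletter send | traffic spike, viral social-media post) = 0.561942/0.758886 ≈ 0.7405.
Conditioning on viral social-media post lowers the posterior on newsletter send: the classic explaining-away effect in a common-effect structure.

P(newsletter send | traffic spike) ≈ 0.8782; P(newsletter send | traffic spike, viral social-media post) ≈ 0.7405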